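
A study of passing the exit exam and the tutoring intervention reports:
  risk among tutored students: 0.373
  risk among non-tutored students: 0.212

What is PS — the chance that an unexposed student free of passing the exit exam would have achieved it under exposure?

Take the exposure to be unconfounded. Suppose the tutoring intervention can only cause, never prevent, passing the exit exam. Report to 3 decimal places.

Let p₁ = 0.373, p₀ = 0.212.
Under exogeneity and monotonicity, PS = (p₁ − p₀) / (1 − p₀).
PS = (0.373 − 0.212) / (1 − 0.212) = 0.161 / 0.788 ≈ 0.2043

PS ≈ 0.204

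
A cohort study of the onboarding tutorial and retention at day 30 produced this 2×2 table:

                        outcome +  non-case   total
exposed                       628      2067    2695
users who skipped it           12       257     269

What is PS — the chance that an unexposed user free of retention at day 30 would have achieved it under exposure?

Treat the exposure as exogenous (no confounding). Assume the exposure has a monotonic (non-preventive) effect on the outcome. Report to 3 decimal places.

p₁ = P(outcome | exposed) = 628/2695 = 0.23302
p₀ = P(outcome | unexposed) = 12/269 = 0.04461
Under exogeneity and monotonicity, PS = (p₁ − p₀) / (1 − p₀).
PS = (0.23302 − 0.04461) / (1 − 0.04461) = 0.18841 / 0.95539 ≈ 0.1972

PS ≈ 0.197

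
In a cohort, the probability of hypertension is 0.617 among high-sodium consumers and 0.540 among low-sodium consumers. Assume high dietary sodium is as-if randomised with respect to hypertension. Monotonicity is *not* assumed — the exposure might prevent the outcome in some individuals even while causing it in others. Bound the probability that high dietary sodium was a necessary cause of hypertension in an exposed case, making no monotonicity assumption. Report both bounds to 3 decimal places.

0.125 ≤ PN ≤ 0.746

Let p₁ = 0.617, p₀ = 0.54.
Under exogeneity alone the bounds on PN are max{0,(p₁−p₀)/p₁} ≤ PN ≤ min{1,(1−p₀)/p₁}.
  lower = (p₁ − p₀)/p₁ = 0.077 / 0.617 ≈ 0.1248
  upper = min{1, (1 − p₀)/p₁} = 0.46 / 0.617 ≈ 0.7455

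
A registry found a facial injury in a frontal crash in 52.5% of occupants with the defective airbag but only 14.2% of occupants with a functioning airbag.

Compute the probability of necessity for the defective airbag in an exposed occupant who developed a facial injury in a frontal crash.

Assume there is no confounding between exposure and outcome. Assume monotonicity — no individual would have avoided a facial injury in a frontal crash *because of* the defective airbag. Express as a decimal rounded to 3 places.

p₁ = 0.525, p₀ = 0.142.
Under exogeneity and monotonicity, PN = (p₁ − p₀) / p₁.
PN = (0.525 − 0.142) / 0.525 = 0.383 / 0.525 ≈ 0.7295

PN ≈ 0.730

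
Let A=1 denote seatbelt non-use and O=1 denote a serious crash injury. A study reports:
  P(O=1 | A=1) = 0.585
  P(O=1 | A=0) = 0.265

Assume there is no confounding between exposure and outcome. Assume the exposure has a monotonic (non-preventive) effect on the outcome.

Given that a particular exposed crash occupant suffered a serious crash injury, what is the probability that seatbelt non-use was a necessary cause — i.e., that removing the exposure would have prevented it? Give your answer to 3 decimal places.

Let p₁ = 0.585, p₀ = 0.265.
Under exogeneity and monotonicity, PN = (p₁ − p₀) / p₁.
PN = (0.585 − 0.265) / 0.585 = 0.32 / 0.585 ≈ 0.5470

PN ≈ 0.547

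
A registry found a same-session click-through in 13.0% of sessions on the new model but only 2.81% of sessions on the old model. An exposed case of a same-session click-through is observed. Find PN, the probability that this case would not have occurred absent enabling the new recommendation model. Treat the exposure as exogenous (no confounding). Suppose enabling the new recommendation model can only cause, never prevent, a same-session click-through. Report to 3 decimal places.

p₁ = 0.13, p₀ = 0.0281.
Under exogeneity and monotonicity, PN = (p₁ − p₀) / p₁.
PN = (0.13 − 0.0281) / 0.13 = 0.1019 / 0.13 ≈ 0.7838

PN ≈ 0.784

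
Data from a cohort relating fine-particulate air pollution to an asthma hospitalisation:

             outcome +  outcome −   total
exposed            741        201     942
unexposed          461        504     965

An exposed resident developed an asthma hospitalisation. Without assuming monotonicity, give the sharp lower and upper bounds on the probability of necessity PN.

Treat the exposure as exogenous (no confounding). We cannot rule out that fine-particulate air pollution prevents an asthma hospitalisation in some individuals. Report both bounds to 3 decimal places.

p₁ = P(outcome | exposed) = 741/942 = 0.78662
p₀ = P(outcome | unexposed) = 461/965 = 0.47772
Under exogeneity alone the bounds on PN are max{0,(p₁−p₀)/p₁} ≤ PN ≤ min{1,(1−p₀)/p₁}.
  lower = (p₁ − p₀)/p₁ = 0.3089 / 0.78662 ≈ 0.3927
  upper = min{1, (1 − p₀)/p₁} = 0.52228 / 0.78662 ≈ 0.6640

0.393 ≤ PN ≤ 0.664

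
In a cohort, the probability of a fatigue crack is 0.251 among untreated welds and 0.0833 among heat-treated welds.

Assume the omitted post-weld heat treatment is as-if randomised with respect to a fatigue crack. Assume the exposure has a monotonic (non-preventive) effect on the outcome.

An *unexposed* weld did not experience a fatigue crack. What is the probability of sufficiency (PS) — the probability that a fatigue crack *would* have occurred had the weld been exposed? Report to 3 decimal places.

PS ≈ 0.183

Let p₁ = 0.251, p₀ = 0.0833.
Under exogeneity and monotonicity, PS = (p₁ − p₀) / (1 − p₀).
PS = (0.251 − 0.0833) / (1 − 0.0833) = 0.1677 / 0.9167 ≈ 0.1829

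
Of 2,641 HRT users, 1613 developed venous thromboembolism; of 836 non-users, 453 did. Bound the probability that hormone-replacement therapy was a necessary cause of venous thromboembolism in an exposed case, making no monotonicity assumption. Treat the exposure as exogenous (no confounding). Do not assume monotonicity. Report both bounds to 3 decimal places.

p₁ = P(outcome | exposed) = 1613/2641 = 0.61075
p₀ = P(outcome | unexposed) = 453/836 = 0.54187
Under exogeneity alone the bounds on PN are max{0,(p₁−p₀)/p₁} ≤ PN ≤ min{1,(1−p₀)/p₁}.
  lower = (p₁ − p₀)/p₁ = 0.068887 / 0.61075 ≈ 0.1128
  upper = min{1, (1 − p₀)/p₁} = 0.45813 / 0.61075 ≈ 0.7501

0.113 ≤ PN ≤ 0.750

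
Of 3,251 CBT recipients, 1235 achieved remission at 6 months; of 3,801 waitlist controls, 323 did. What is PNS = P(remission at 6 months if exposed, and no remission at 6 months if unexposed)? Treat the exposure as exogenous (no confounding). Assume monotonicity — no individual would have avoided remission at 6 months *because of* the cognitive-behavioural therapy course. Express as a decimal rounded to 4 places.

p₁ = P(outcome | exposed) = 1235/3251 = 0.37988
p₀ = P(outcome | unexposed) = 323/3801 = 0.084978
Under exogeneity and monotonicity, PNS = p₁ − p₀.
PNS = 0.37988 − 0.084978 = 0.29491

PNS ≈ 0.2949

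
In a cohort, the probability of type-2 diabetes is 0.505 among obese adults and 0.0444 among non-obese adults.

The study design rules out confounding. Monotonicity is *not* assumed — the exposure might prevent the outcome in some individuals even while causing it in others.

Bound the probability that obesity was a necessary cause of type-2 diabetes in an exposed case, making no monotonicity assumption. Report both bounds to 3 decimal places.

0.912 ≤ PN ≤ 1.000

Let p₁ = 0.505, p₀ = 0.0444.
Under exogeneity alone the bounds on PN are max{0,(p₁−p₀)/p₁} ≤ PN ≤ min{1,(1−p₀)/p₁}.
  lower = (p₁ − p₀)/p₁ = 0.4606 / 0.505 ≈ 0.9121
  upper = min{1, (1 − p₀)/p₁} = 0.9556 / 0.505 ≈ 1.8923 → capped at 1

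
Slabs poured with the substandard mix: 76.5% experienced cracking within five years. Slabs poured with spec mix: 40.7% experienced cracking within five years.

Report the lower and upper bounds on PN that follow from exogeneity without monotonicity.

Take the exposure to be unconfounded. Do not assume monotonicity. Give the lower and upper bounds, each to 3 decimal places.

0.468 ≤ PN ≤ 0.775

p₁ = 0.765, p₀ = 0.407.
Under exogeneity alone the bounds on PN are max{0,(p₁−p₀)/p₁} ≤ PN ≤ min{1,(1−p₀)/p₁}.
  lower = (p₁ − p₀)/p₁ = 0.358 / 0.765 ≈ 0.4680
  upper = min{1, (1 − p₀)/p₁} = 0.593 / 0.765 ≈ 0.7752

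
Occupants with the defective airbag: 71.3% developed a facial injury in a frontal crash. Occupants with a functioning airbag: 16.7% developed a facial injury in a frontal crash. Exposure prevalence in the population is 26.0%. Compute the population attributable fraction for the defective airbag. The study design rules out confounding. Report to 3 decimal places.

p₁ = 0.713, p₀ = 0.167.
Overall risk P(Y=1) = π·p₁ + (1−π)·p₀ = 0.26×0.713 + 0.74×0.167 = 0.30896.
Under exogeneity, PAF = [P(Y=1) − p₀] / P(Y=1).
PAF = (0.30896 − 0.167) / 0.30896 ≈ 0.4595

PAF ≈ 0.459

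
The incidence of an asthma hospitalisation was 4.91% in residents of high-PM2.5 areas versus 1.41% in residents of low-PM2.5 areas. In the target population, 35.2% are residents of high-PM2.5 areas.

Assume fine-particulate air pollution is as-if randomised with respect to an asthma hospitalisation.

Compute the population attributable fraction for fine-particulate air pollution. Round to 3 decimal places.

PAF ≈ 0.466

p₁ = 0.0491, p₀ = 0.0141.
Overall risk P(Y=1) = π·p₁ + (1−π)·p₀ = 0.352×0.0491 + 0.648×0.0141 = 0.02642.
Under exogeneity, PAF = [P(Y=1) − p₀] / P(Y=1).
PAF = (0.02642 − 0.0141) / 0.02642 ≈ 0.4663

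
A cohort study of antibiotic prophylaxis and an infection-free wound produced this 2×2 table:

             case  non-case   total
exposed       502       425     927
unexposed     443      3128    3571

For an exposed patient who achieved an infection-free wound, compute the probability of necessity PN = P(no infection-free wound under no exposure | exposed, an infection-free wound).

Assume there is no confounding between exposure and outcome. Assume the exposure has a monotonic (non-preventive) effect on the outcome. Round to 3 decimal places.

PN ≈ 0.771

p₁ = P(outcome | exposed) = 502/927 = 0.54153
p₀ = P(outcome | unexposed) = 443/3571 = 0.12405
Under exogeneity and monotonicity, PN = (p₁ − p₀) / p₁.
PN = (0.54153 − 0.12405) / 0.54153 = 0.41748 / 0.54153 ≈ 0.7709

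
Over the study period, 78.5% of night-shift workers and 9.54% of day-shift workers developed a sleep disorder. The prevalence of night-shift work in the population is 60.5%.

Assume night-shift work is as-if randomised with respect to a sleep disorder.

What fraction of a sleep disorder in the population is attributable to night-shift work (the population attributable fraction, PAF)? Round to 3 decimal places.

p₁ = 0.785, p₀ = 0.0954.
Overall risk P(Y=1) = π·p₁ + (1−π)·p₀ = 0.605×0.785 + 0.395×0.0954 = 0.51261.
Under exogeneity, PAF = [P(Y=1) − p₀] / P(Y=1).
PAF = (0.51261 − 0.0954) / 0.51261 ≈ 0.8139

PAF ≈ 0.814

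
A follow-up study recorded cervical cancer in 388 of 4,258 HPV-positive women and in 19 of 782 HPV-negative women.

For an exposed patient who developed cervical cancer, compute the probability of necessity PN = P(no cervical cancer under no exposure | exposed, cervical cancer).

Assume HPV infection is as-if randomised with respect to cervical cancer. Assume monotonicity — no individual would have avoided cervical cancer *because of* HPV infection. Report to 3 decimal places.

PN ≈ 0.733

p₁ = P(outcome | exposed) = 388/4258 = 0.091123
p₀ = P(outcome | unexposed) = 19/782 = 0.024297
Under exogeneity and monotonicity, PN = (p₁ − p₀) / p₁.
PN = (0.091123 − 0.024297) / 0.091123 = 0.066826 / 0.091123 ≈ 0.7334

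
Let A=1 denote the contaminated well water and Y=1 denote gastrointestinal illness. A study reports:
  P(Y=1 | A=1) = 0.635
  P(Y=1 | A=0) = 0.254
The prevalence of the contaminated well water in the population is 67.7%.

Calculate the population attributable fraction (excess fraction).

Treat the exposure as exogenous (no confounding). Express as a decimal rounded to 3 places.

PAF ≈ 0.504

Let p₁ = 0.635, p₀ = 0.254.
Overall risk P(Y=1) = π·p₁ + (1−π)·p₀ = 0.677×0.635 + 0.323×0.254 = 0.51194.
Under exogeneity, PAF = [P(Y=1) − p₀] / P(Y=1).
PAF = (0.51194 − 0.254) / 0.51194 ≈ 0.5038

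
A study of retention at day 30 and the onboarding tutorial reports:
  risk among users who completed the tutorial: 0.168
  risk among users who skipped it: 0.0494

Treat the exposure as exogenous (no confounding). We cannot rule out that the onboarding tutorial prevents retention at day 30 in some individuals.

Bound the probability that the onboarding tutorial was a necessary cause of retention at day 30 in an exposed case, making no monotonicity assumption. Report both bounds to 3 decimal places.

0.706 ≤ PN ≤ 1.000

Let p₁ = 0.168, p₀ = 0.0494.
Under exogeneity alone the bounds on PN are max{0,(p₁−p₀)/p₁} ≤ PN ≤ min{1,(1−p₀)/p₁}.
  lower = (p₁ − p₀)/p₁ = 0.1186 / 0.168 ≈ 0.7060
  upper = min{1, (1 − p₀)/p₁} = 0.9506 / 0.168 ≈ 5.6583 → capped at 1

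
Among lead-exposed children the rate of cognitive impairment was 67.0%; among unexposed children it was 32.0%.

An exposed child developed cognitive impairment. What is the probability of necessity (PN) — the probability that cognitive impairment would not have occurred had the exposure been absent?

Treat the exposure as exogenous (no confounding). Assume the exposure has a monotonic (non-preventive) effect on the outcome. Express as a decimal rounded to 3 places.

PN ≈ 0.522

p₁ = 0.67, p₀ = 0.32.
Under exogeneity and monotonicity, PN = (p₁ − p₀) / p₁.
PN = (0.67 − 0.32) / 0.67 = 0.35 / 0.67 ≈ 0.5224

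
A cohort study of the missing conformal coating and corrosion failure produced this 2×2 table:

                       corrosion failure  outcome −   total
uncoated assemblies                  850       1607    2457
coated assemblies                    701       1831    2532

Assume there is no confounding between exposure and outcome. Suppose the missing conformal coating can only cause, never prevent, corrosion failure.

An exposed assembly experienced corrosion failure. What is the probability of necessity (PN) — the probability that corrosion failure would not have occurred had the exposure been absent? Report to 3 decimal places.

p₁ = P(outcome | exposed) = 850/2457 = 0.34595
p₀ = P(outcome | unexposed) = 701/2532 = 0.27686
Under exogeneity and monotonicity, PN = (p₁ − p₀)/p₁.
PN = (0.34595 − 0.27686) / 0.34595 ≈ 0.1997

PN ≈ 0.200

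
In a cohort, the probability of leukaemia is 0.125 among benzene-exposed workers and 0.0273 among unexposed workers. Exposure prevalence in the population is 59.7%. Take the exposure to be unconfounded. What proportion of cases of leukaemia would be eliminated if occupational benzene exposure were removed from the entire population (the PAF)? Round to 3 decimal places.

PAF ≈ 0.681

Let p₁ = 0.125, p₀ = 0.0273.
Overall risk P(Y=1) = π·p₁ + (1−π)·p₀ = 0.597×0.125 + 0.403×0.0273 = 0.085627.
Under exogeneity, PAF = [P(Y=1) − p₀] / P(Y=1).
PAF = (0.085627 − 0.0273) / 0.085627 ≈ 0.6812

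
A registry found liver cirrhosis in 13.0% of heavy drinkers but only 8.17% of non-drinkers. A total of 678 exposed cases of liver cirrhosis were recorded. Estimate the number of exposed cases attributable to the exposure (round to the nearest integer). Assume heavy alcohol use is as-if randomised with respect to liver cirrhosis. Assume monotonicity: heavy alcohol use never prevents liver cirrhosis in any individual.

about 252 cases

p₁ = 0.13, p₀ = 0.0817.
PN = (p₁ − p₀)/p₁ = (0.13 − 0.0817) / 0.13 ≈ 0.37154.
Attributable cases ≈ PN × (exposed cases) = 0.37154 × 678 ≈ 251.90.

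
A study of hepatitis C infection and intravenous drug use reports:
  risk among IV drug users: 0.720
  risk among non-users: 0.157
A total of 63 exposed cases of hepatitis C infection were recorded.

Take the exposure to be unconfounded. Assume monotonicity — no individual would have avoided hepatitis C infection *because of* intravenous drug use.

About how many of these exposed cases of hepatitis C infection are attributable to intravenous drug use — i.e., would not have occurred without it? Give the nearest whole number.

about 49 cases

Let p₁ = 0.72, p₀ = 0.157.
PN = (p₁ − p₀)/p₁ = (0.72 − 0.157) / 0.72 ≈ 0.78194.
Attributable cases ≈ PN × (exposed cases) = 0.78194 × 63 ≈ 49.26.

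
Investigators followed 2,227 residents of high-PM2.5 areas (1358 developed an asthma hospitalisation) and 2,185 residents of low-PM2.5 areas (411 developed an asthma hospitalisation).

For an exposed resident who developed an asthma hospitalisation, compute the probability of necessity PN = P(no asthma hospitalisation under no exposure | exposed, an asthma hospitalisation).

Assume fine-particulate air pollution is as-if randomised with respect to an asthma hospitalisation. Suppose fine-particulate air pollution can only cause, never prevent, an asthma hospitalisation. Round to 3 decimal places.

PN ≈ 0.692

p₁ = P(outcome | exposed) = 1358/2227 = 0.60979
p₀ = P(outcome | unexposed) = 411/2185 = 0.1881
Under exogeneity and monotonicity, PN = (p₁ − p₀) / p₁.
PN = (0.60979 − 0.1881) / 0.60979 = 0.42169 / 0.60979 ≈ 0.6915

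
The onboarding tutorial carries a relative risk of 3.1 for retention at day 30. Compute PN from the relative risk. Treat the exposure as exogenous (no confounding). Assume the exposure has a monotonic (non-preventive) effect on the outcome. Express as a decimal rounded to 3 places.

PN ≈ 0.677

Under exogeneity and monotonicity, PN = (RR − 1) / RR = 1 − 1/RR.
PN = (3.1 − 1) / 3.1 = 2.1 / 3.1 ≈ 0.6774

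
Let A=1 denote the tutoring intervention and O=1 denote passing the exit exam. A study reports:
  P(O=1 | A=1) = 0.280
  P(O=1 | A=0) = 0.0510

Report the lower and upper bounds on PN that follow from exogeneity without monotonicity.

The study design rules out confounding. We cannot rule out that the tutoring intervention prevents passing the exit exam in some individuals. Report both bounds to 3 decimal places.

0.818 ≤ PN ≤ 1.000

Let p₁ = 0.28, p₀ = 0.051.
Under exogeneity alone the bounds on PN are max{0,(p₁−p₀)/p₁} ≤ PN ≤ min{1,(1−p₀)/p₁}.
  lower = (p₁ − p₀)/p₁ = 0.229 / 0.28 ≈ 0.8179
  upper = min{1, (1 − p₀)/p₁} = 0.949 / 0.28 ≈ 3.3893 → capped at 1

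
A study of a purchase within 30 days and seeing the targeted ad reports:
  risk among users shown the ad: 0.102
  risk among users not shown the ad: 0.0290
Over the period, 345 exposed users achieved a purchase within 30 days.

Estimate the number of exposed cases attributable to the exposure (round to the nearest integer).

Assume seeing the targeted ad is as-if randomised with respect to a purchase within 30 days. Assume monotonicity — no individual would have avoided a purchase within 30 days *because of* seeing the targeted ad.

about 247 cases

Let p₁ = 0.102, p₀ = 0.029.
PN = (p₁ − p₀)/p₁ = (0.102 − 0.029) / 0.102 ≈ 0.71569.
Attributable cases ≈ PN × (exposed cases) = 0.71569 × 345 ≈ 246.91.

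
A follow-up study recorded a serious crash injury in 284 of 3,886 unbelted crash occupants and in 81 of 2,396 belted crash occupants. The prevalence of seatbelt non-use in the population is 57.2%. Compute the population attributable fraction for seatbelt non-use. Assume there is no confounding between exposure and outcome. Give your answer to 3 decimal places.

p₁ = P(outcome | exposed) = 284/3886 = 0.073083
p₀ = P(outcome | unexposed) = 81/2396 = 0.033806
Overall risk P(Y=1) = π·p₁ + (1−π)·p₀ = 0.572×0.073083 + 0.428×0.033806 = 0.056273.
Under exogeneity, PAF = [P(Y=1) − p₀] / P(Y=1).
PAF = (0.056273 − 0.033806) / 0.056273 ≈ 0.3992

PAF ≈ 0.399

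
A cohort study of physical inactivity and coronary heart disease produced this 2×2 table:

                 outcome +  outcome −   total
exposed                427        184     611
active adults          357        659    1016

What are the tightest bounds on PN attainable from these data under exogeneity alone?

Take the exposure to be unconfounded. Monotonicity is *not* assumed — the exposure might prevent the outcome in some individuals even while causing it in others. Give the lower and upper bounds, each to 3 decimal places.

p₁ = P(outcome | exposed) = 427/611 = 0.69885
p₀ = P(outcome | unexposed) = 357/1016 = 0.35138
Under exogeneity alone the bounds on PN are max{0,(p₁−p₀)/p₁} ≤ PN ≤ min{1,(1−p₀)/p₁}.
  lower = (p₁ − p₀)/p₁ = 0.34748 / 0.69885 ≈ 0.4972
  upper = min{1, (1 − p₀)/p₁} = 0.64862 / 0.69885 ≈ 0.9281

0.497 ≤ PN ≤ 0.928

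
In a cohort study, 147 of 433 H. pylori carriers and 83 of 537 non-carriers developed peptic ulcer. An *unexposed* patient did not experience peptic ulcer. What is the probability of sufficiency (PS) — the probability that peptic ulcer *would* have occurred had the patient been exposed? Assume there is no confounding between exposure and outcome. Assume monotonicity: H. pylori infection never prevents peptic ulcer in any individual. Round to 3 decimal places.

PS ≈ 0.219

p₁ = P(outcome | exposed) = 147/433 = 0.33949
p₀ = P(outcome | unexposed) = 83/537 = 0.15456
Under exogeneity and monotonicity, PS = (p₁ − p₀) / (1 − p₀).
PS = (0.33949 − 0.15456) / (1 − 0.15456) = 0.18493 / 0.84544 ≈ 0.2187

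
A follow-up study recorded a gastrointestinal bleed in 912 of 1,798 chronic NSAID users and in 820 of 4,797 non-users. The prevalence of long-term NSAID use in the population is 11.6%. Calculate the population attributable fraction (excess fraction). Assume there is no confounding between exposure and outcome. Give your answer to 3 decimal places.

p₁ = P(outcome | exposed) = 912/1798 = 0.50723
p₀ = P(outcome | unexposed) = 820/4797 = 0.17094
Overall risk P(Y=1) = π·p₁ + (1−π)·p₀ = 0.116×0.50723 + 0.884×0.17094 = 0.20995.
Under exogeneity, PAF = [P(Y=1) − p₀] / P(Y=1).
PAF = (0.20995 − 0.17094) / 0.20995 ≈ 0.1858

PAF ≈ 0.186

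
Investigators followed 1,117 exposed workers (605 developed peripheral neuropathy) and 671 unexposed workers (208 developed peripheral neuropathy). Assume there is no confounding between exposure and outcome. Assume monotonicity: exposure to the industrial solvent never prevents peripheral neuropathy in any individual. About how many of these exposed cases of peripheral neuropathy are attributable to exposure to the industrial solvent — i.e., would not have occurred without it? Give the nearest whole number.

about 259 cases

p₁ = P(outcome | exposed) = 605/1117 = 0.54163
p₀ = P(outcome | unexposed) = 208/671 = 0.30999
PN = (p₁ − p₀)/p₁ = (0.54163 − 0.30999) / 0.54163 ≈ 0.42768.
Attributable cases ≈ PN × (exposed cases) = 0.42768 × 605 ≈ 258.75.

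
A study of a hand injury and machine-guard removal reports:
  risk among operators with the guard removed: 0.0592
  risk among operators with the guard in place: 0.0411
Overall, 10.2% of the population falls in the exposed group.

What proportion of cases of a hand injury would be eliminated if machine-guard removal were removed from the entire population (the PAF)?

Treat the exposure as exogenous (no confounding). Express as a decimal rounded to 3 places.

PAF ≈ 0.043

Let p₁ = 0.0592, p₀ = 0.0411.
Overall risk P(Y=1) = π·p₁ + (1−π)·p₀ = 0.102×0.0592 + 0.898×0.0411 = 0.042946.
Under exogeneity, PAF = [P(Y=1) − p₀] / P(Y=1).
PAF = (0.042946 − 0.0411) / 0.042946 ≈ 0.0430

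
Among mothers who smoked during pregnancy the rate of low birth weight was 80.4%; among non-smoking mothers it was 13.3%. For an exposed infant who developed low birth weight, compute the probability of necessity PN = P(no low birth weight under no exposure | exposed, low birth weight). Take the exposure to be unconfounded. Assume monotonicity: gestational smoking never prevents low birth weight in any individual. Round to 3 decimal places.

p₁ = 0.804, p₀ = 0.133.
Under exogeneity and monotonicity, PN = (p₁ − p₀) / p₁.
PN = (0.804 − 0.133) / 0.804 = 0.671 / 0.804 ≈ 0.8346

PN ≈ 0.835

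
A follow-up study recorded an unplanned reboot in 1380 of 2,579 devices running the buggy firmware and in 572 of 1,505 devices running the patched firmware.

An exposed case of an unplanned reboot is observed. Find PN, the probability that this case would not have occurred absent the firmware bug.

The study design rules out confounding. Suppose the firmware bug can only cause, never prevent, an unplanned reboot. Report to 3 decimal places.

p₁ = P(outcome | exposed) = 1380/2579 = 0.53509
p₀ = P(outcome | unexposed) = 572/1505 = 0.38007
Under exogeneity and monotonicity, PN = (p₁ − p₀) / p₁.
PN = (0.53509 − 0.38007) / 0.53509 = 0.15502 / 0.53509 ≈ 0.2897

PN ≈ 0.290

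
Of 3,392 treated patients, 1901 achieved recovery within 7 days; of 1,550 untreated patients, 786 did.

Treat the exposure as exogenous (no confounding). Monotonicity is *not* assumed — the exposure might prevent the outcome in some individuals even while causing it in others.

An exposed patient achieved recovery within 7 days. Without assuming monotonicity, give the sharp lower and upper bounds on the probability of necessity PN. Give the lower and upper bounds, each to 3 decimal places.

0.095 ≤ PN ≤ 0.879

p₁ = P(outcome | exposed) = 1901/3392 = 0.56044
p₀ = P(outcome | unexposed) = 786/1550 = 0.5071
Under exogeneity alone the bounds on PN are max{0,(p₁−p₀)/p₁} ≤ PN ≤ min{1,(1−p₀)/p₁}.
  lower = (p₁ − p₀)/p₁ = 0.05334 / 0.56044 ≈ 0.0952
  upper = min{1, (1 − p₀)/p₁} = 0.4929 / 0.56044 ≈ 0.8795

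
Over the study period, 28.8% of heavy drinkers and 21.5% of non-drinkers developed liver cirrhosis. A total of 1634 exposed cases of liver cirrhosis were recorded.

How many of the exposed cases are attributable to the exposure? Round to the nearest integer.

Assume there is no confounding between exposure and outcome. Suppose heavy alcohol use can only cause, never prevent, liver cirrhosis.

p₁ = 0.288, p₀ = 0.215.
PN = (p₁ − p₀)/p₁ = (0.288 − 0.215) / 0.288 ≈ 0.25347.
Attributable cases ≈ PN × (exposed cases) = 0.25347 × 1634 ≈ 414.17.

about 414 cases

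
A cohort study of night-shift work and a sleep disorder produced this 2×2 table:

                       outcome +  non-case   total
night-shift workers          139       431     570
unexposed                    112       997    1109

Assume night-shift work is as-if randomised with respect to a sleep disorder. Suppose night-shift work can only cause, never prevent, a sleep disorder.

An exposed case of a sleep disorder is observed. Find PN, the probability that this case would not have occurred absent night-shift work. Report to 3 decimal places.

p₁ = P(outcome | exposed) = 139/570 = 0.24386
p₀ = P(outcome | unexposed) = 112/1109 = 0.10099
Under exogeneity and monotonicity, PN = (p₁ − p₀)/p₁.
PN = (0.24386 − 0.10099) / 0.24386 ≈ 0.5859

PN ≈ 0.586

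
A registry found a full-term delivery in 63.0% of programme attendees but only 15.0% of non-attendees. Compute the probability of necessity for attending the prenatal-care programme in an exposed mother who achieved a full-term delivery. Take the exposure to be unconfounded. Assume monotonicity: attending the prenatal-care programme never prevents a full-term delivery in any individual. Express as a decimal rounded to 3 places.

p₁ = 0.63, p₀ = 0.15.
Under exogeneity and monotonicity, PN = (p₁ − p₀) / p₁.
PN = (0.63 − 0.15) / 0.63 = 0.48 / 0.63 ≈ 0.7619

PN ≈ 0.762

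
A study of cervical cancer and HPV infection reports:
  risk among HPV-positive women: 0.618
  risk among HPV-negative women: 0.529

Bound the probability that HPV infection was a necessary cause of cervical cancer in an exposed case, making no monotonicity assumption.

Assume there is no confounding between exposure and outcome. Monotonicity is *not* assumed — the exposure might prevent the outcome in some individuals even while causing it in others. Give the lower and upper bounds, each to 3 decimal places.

0.144 ≤ PN ≤ 0.762

Let p₁ = 0.618, p₀ = 0.529.
Under exogeneity alone the bounds on PN are max{0,(p₁−p₀)/p₁} ≤ PN ≤ min{1,(1−p₀)/p₁}.
  lower = (p₁ − p₀)/p₁ = 0.089 / 0.618 ≈ 0.1440
  upper = min{1, (1 − p₀)/p₁} = 0.471 / 0.618 ≈ 0.7621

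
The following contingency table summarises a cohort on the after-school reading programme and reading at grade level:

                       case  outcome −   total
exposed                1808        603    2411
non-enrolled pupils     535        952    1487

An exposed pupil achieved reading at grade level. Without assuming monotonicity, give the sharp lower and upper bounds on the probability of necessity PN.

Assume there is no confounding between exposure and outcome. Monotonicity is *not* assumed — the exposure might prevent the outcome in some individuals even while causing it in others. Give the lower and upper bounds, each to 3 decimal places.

p₁ = P(outcome | exposed) = 1808/2411 = 0.7499
p₀ = P(outcome | unexposed) = 535/1487 = 0.35978
Under exogeneity alone the bounds on PN are max{0,(p₁−p₀)/p₁} ≤ PN ≤ min{1,(1−p₀)/p₁}.
  lower = (p₁ − p₀)/p₁ = 0.39011 / 0.7499 ≈ 0.5202
  upper = min{1, (1 − p₀)/p₁} = 0.64022 / 0.7499 ≈ 0.8537

0.520 ≤ PN ≤ 0.854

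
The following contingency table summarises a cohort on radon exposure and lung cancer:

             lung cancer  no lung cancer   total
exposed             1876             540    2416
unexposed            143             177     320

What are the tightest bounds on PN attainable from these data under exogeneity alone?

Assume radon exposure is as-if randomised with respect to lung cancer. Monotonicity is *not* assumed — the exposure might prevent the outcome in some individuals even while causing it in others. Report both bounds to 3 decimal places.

p₁ = P(outcome | exposed) = 1876/2416 = 0.77649
p₀ = P(outcome | unexposed) = 143/320 = 0.44688
Under exogeneity alone the bounds on PN are max{0,(p₁−p₀)/p₁} ≤ PN ≤ min{1,(1−p₀)/p₁}.
  lower = (p₁ − p₀)/p₁ = 0.32962 / 0.77649 ≈ 0.4245
  upper = min{1, (1 − p₀)/p₁} = 0.55312 / 0.77649 ≈ 0.7123

0.424 ≤ PN ≤ 0.712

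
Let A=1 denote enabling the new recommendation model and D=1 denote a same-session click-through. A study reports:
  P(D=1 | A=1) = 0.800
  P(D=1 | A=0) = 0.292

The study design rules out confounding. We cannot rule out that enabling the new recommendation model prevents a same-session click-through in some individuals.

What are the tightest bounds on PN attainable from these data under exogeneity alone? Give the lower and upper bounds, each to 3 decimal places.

0.635 ≤ PN ≤ 0.885

Let p₁ = 0.8, p₀ = 0.292.
Under exogeneity alone the bounds on PN are max{0,(p₁−p₀)/p₁} ≤ PN ≤ min{1,(1−p₀)/p₁}.
  lower = (p₁ − p₀)/p₁ = 0.508 / 0.8 ≈ 0.6350
  upper = min{1, (1 − p₀)/p₁} = 0.708 / 0.8 ≈ 0.8850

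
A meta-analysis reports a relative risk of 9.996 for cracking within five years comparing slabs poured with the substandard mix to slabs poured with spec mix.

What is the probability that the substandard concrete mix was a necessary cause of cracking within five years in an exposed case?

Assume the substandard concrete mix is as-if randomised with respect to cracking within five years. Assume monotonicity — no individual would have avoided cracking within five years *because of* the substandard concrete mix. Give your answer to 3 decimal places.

Under exogeneity and monotonicity, PN = (RR − 1) / RR = 1 − 1/RR.
PN = (9.996 − 1) / 9.996 = 8.996 / 9.996 ≈ 0.9000

PN ≈ 0.900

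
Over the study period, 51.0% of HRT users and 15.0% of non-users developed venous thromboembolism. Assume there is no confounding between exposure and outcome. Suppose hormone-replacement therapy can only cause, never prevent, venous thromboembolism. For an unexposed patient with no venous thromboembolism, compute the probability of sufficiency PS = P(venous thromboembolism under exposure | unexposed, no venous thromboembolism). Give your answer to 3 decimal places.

PS ≈ 0.424

p₁ = 0.51, p₀ = 0.15.
Under exogeneity and monotonicity, PS = (p₁ − p₀) / (1 − p₀).
PS = (0.51 − 0.15) / (1 − 0.15) = 0.36 / 0.85 ≈ 0.4235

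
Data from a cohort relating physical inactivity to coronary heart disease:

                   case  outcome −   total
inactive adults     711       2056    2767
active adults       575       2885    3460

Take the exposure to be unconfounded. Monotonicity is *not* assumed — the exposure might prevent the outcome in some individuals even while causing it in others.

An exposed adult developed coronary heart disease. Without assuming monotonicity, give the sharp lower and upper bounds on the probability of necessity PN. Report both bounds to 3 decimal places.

0.353 ≤ PN ≤ 1.000

p₁ = P(outcome | exposed) = 711/2767 = 0.25696
p₀ = P(outcome | unexposed) = 575/3460 = 0.16618
Under exogeneity alone the bounds on PN are max{0,(p₁−p₀)/p₁} ≤ PN ≤ min{1,(1−p₀)/p₁}.
  lower = (p₁ − p₀)/p₁ = 0.090772 / 0.25696 ≈ 0.3533
  upper = min{1, (1 − p₀)/p₁} = 0.83382 / 0.25696 ≈ 3.2450 → capped at 1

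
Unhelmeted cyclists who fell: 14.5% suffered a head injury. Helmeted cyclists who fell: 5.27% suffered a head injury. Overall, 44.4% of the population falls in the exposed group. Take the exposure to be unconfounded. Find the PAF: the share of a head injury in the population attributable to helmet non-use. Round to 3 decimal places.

PAF ≈ 0.437

p₁ = 0.145, p₀ = 0.0527.
Overall risk P(Y=1) = π·p₁ + (1−π)·p₀ = 0.444×0.145 + 0.556×0.0527 = 0.093681.
Under exogeneity, PAF = [P(Y=1) − p₀] / P(Y=1).
PAF = (0.093681 − 0.0527) / 0.093681 ≈ 0.4375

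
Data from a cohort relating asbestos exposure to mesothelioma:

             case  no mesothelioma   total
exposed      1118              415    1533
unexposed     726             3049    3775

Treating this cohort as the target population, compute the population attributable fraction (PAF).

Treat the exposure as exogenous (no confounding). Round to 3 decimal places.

PAF ≈ 0.446

p₁ = P(outcome | exposed) = 1118/1533 = 0.72929
p₀ = P(outcome | unexposed) = 726/3775 = 0.19232
Exposure prevalence π = 1533/5308 = 0.28881; overall risk P(Y=1) = 0.3474.
Under exogeneity, PAF = [P(Y=1) − p₀]/P(Y=1).
PAF = (0.3474 − 0.19232) / 0.3474 ≈ 0.4464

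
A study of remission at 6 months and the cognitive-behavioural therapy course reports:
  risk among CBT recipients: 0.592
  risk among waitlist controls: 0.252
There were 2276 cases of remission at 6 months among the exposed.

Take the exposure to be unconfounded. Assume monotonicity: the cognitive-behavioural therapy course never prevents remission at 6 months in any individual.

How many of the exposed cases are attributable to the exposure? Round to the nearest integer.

about 1307 cases

Let p₁ = 0.592, p₀ = 0.252.
PN = (p₁ − p₀)/p₁ = (0.592 − 0.252) / 0.592 ≈ 0.57432.
Attributable cases ≈ PN × (exposed cases) = 0.57432 × 2276 ≈ 1307.16.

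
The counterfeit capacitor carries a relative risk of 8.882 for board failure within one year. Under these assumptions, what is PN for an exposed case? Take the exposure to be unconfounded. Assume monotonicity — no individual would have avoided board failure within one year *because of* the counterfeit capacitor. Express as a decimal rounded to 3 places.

PN ≈ 0.887

Under exogeneity and monotonicity, PN = (RR − 1) / RR = 1 − 1/RR.
PN = (8.882 − 1) / 8.882 = 7.882 / 8.882 ≈ 0.8874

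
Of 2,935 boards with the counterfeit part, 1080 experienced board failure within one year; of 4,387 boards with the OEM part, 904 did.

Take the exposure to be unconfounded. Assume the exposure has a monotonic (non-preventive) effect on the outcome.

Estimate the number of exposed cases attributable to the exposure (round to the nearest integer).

p₁ = P(outcome | exposed) = 1080/2935 = 0.36797
p₀ = P(outcome | unexposed) = 904/4387 = 0.20606
PN = (p₁ − p₀)/p₁ = (0.36797 − 0.20606) / 0.36797 ≈ 0.44000.
Attributable cases ≈ PN × (exposed cases) = 0.44000 × 1080 ≈ 475.20.

about 475 cases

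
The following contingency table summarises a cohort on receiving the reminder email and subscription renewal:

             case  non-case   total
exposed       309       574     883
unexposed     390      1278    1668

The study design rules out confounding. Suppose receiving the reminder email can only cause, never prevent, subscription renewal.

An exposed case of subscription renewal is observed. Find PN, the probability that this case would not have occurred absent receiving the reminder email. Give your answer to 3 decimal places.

PN ≈ 0.332

p₁ = P(outcome | exposed) = 309/883 = 0.34994
p₀ = P(outcome | unexposed) = 390/1668 = 0.23381
Under exogeneity and monotonicity, PN = (p₁ − p₀) / p₁.
PN = (0.34994 − 0.23381) / 0.34994 = 0.11613 / 0.34994 ≈ 0.3319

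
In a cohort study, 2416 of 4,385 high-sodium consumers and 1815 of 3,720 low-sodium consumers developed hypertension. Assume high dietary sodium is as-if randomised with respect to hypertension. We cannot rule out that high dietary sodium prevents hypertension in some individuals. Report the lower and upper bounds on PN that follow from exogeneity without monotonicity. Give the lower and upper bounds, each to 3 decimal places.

p₁ = P(outcome | exposed) = 2416/4385 = 0.55097
p₀ = P(outcome | unexposed) = 1815/3720 = 0.4879
Under exogeneity alone the bounds on PN are max{0,(p₁−p₀)/p₁} ≤ PN ≤ min{1,(1−p₀)/p₁}.
  lower = (p₁ − p₀)/p₁ = 0.063066 / 0.55097 ≈ 0.1145
  upper = min{1, (1 − p₀)/p₁} = 0.5121 / 0.55097 ≈ 0.9294

0.114 ≤ PN ≤ 0.929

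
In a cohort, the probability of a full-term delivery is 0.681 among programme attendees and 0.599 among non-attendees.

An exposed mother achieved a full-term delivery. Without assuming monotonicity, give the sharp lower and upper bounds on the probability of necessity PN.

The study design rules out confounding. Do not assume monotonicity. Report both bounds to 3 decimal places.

Let p₁ = 0.681, p₀ = 0.599.
Under exogeneity alone the bounds on PN are max{0,(p₁−p₀)/p₁} ≤ PN ≤ min{1,(1−p₀)/p₁}.
  lower = (p₁ − p₀)/p₁ = 0.082 / 0.681 ≈ 0.1204
  upper = min{1, (1 − p₀)/p₁} = 0.401 / 0.681 ≈ 0.5888

0.120 ≤ PN ≤ 0.589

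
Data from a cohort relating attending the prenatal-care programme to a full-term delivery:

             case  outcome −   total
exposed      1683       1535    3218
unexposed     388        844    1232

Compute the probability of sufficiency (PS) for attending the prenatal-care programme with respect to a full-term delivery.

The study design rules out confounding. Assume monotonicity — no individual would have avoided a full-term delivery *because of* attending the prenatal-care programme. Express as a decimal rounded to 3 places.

p₁ = P(outcome | exposed) = 1683/3218 = 0.523
p₀ = P(outcome | unexposed) = 388/1232 = 0.31494
Under exogeneity and monotonicity, PS = (p₁ − p₀) / (1 − p₀).
PS = (0.523 − 0.31494) / (1 − 0.31494) = 0.20806 / 0.68506 ≈ 0.3037

PS ≈ 0.304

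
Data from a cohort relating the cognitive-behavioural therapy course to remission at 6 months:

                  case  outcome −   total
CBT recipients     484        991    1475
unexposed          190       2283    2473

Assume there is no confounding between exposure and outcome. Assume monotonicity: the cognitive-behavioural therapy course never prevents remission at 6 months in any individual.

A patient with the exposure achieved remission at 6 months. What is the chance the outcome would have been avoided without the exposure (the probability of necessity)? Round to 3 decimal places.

PN ≈ 0.766

p₁ = P(outcome | exposed) = 484/1475 = 0.32814
p₀ = P(outcome | unexposed) = 190/2473 = 0.07683
Under exogeneity and monotonicity, PN = (p₁ − p₀) / p₁.
PN = (0.32814 − 0.07683) / 0.32814 = 0.25131 / 0.32814 ≈ 0.7659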